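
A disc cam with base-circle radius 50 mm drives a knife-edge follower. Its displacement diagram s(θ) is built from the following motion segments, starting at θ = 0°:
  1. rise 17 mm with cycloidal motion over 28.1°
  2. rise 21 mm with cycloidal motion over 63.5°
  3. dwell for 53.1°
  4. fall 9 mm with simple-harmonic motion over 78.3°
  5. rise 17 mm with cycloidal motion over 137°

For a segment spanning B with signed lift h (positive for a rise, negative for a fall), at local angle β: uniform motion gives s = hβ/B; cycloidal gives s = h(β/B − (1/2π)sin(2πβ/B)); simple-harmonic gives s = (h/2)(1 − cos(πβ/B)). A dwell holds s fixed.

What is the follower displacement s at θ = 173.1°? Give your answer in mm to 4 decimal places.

seg 1 [0°–28.1°] cycloidal, h=17: full span → s += 17 → s = 17.0000
seg 2 [28.1°–91.6°] cycloidal, h=21: full span → s += 21 → s = 38.0000
seg 3 [91.6°–144.7°] dwell: s stays 38.0000
seg 4 [144.7°–223°] simple-harmonic, h=-9: θ=173.1° here. β=28.4, B=78.3. -9/2·(1 − cos(π·0.3627)) = -2.6187 → s = 35.3813

35.3813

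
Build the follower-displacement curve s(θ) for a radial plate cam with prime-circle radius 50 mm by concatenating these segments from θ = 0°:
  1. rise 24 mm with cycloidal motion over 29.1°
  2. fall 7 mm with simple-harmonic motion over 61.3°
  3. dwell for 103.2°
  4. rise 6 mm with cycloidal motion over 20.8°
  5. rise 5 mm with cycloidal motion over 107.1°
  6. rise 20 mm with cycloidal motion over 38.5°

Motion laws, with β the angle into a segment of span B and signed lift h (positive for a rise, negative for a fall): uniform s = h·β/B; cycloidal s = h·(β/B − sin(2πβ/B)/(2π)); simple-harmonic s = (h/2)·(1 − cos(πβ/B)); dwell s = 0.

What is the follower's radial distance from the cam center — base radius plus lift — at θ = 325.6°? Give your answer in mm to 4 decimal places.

seg 1 [0°–29.1°] cycloidal, h=24: full span → s += 24 → s = 24.0000
seg 2 [29.1°–90.4°] simple-harmonic, h=-7: full span → s += -7 → s = 17.0000
seg 3 [90.4°–193.6°] dwell: s stays 17.0000
seg 4 [193.6°–214.4°] cycloidal, h=6: full span → s += 6 → s = 23.0000
seg 5 [214.4°–321.5°] cycloidal, h=5: full span → s += 5 → s = 28.0000
seg 6 [321.5°–360°] cycloidal, h=20: θ=325.6° here. β=4.1, B=38.5. 20·(0.1065 − sin(2π·0.1065)/(2π)) = 0.1554 → s = 28.1554
radial distance = base radius + s = 50 + 28.1554 = 78.1554

78.1554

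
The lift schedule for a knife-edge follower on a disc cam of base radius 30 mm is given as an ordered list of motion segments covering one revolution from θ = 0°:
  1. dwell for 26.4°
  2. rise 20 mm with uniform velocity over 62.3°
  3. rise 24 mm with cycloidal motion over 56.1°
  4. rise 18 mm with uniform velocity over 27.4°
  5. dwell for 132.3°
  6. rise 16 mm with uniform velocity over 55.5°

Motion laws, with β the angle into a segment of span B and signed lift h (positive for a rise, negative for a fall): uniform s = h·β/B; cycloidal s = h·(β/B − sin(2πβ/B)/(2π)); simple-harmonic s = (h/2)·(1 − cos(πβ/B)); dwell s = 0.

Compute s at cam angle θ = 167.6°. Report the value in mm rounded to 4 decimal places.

seg 1 [0°–26.4°] dwell: s stays 0.0000
seg 2 [26.4°–88.7°] uniform, h=20: full span → s += 20 → s = 20.0000
seg 3 [88.7°–144.8°] cycloidal, h=24: full span → s += 24 → s = 44.0000
seg 4 [144.8°–172.2°] uniform, h=18: θ=167.6° here. β=22.8, B=27.4. 18·22.8/27.4 = 14.9781 → s = 58.9781

58.9781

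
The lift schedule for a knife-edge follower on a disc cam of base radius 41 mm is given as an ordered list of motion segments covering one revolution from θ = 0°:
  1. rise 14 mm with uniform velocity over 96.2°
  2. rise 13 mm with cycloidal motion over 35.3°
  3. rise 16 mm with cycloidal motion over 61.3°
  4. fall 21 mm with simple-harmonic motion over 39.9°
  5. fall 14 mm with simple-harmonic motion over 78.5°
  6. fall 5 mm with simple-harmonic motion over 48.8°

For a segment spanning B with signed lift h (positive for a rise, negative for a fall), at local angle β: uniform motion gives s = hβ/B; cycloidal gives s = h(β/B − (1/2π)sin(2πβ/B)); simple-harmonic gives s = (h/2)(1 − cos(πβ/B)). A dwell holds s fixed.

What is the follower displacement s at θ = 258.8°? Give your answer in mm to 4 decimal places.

seg 1 [0°–96.2°] uniform, h=14: full span → s += 14 → s = 14.0000
seg 2 [96.2°–131.5°] cycloidal, h=13: full span → s += 13 → s = 27.0000
seg 3 [131.5°–192.8°] cycloidal, h=16: full span → s += 16 → s = 43.0000
seg 4 [192.8°–232.7°] simple-harmonic, h=-21: full span → s += -21 → s = 22.0000
seg 5 [232.7°–311.2°] simple-harmonic, h=-14: θ=258.8° here. β=26.1, B=78.5. -14/2·(1 − cos(π·0.3325)) = -3.4838 → s = 18.5162

18.5162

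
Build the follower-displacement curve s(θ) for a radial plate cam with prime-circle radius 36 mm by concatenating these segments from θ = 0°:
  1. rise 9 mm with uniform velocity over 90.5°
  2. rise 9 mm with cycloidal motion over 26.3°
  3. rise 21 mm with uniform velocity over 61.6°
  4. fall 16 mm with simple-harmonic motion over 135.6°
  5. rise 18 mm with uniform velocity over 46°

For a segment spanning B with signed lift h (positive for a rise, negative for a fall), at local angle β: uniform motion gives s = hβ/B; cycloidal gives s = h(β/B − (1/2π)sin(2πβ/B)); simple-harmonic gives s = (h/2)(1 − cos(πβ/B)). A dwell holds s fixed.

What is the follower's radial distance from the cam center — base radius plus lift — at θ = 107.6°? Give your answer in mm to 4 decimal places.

seg 1 [0°–90.5°] uniform, h=9: full span → s += 9 → s = 9.0000
seg 2 [90.5°–116.8°] cycloidal, h=9: θ=107.6° here. β=17.1, B=26.3. 9·(0.6502 − sin(2π·0.6502)/(2π)) = 7.0115 → s = 16.0115
radial distance = base radius + s = 36 + 16.0115 = 52.0115

52.0115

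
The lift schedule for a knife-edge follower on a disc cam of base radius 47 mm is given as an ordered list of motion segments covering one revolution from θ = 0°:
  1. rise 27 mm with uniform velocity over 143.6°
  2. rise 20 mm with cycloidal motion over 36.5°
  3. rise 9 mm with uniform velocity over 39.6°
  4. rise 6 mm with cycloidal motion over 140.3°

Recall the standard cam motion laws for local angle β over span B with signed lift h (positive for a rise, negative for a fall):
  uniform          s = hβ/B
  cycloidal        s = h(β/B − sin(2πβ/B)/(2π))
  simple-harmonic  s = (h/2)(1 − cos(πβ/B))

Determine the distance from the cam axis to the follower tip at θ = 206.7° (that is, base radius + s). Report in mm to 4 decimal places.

seg 1 [0°–143.6°] uniform, h=27: full span → s += 27 → s = 27.0000
seg 2 [143.6°–180.1°] cycloidal, h=20: full span → s += 20 → s = 47.0000
seg 3 [180.1°–219.7°] uniform, h=9: θ=206.7° here. β=26.6, B=39.6. 9·26.6/39.6 = 6.0455 → s = 53.0455
radial distance = base radius + s = 47 + 53.0455 = 100.0455

100.0455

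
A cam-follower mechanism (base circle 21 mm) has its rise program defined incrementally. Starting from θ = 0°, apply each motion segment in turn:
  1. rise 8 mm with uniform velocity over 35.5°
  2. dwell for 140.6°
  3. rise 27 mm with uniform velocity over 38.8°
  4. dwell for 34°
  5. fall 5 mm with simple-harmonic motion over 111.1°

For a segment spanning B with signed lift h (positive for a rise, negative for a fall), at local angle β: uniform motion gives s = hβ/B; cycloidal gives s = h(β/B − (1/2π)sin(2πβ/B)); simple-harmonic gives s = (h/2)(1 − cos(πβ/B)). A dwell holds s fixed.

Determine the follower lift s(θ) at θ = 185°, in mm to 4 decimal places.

seg 1 [0°–35.5°] uniform, h=8: full span → s += 8 → s = 8.0000
seg 2 [35.5°–176.1°] dwell: s stays 8.0000
seg 3 [176.1°–214.9°] uniform, h=27: θ=185° here. β=8.9, B=38.8. 27·8.9/38.8 = 6.1933 → s = 14.1933

14.1933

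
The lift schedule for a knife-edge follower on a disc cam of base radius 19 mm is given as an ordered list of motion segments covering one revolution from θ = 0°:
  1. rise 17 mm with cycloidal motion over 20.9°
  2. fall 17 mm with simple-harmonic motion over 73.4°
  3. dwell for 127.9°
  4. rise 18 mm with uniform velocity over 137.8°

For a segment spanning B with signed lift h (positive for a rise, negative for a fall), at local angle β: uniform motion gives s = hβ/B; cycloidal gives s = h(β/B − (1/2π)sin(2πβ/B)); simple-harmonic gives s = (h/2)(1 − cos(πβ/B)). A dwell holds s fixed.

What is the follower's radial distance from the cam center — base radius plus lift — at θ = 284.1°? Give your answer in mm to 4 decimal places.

seg 1 [0°–20.9°] cycloidal, h=17: full span → s += 17 → s = 17.0000
seg 2 [20.9°–94.3°] simple-harmonic, h=-17: full span → s += -17 → s = 0.0000
seg 3 [94.3°–222.2°] dwell: s stays 0.0000
seg 4 [222.2°–360°] uniform, h=18: θ=284.1° here. β=61.9, B=137.8. 18·61.9/137.8 = 8.0856 → s = 8.0856
radial distance = base radius + s = 19 + 8.0856 = 27.0856

27.0856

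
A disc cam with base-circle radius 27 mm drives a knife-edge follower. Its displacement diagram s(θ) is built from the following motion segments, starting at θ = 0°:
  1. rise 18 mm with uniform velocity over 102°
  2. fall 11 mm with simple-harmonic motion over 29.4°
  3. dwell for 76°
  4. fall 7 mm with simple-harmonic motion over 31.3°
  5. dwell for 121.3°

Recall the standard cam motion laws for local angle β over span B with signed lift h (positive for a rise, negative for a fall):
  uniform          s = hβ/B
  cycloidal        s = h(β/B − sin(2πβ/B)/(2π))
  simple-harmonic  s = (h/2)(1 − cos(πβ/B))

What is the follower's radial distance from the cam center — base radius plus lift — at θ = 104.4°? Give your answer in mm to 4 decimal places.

seg 1 [0°–102°] uniform, h=18: full span → s += 18 → s = 18.0000
seg 2 [102°–131.4°] simple-harmonic, h=-11: θ=104.4° here. β=2.4, B=29.4. -11/2·(1 − cos(π·0.0816)) = -0.1799 → s = 17.8201
radial distance = base radius + s = 27 + 17.8201 = 44.8201

44.8201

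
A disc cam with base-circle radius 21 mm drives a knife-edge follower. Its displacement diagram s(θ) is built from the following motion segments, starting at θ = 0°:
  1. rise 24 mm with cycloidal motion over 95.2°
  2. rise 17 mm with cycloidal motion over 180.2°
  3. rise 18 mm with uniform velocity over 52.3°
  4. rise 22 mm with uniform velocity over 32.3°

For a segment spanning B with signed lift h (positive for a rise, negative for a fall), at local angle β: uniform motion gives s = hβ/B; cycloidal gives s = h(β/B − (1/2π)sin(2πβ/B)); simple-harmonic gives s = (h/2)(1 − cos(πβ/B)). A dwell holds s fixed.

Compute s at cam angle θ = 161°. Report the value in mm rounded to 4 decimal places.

seg 1 [0°–95.2°] cycloidal, h=24: full span → s += 24 → s = 24.0000
seg 2 [95.2°–275.4°] cycloidal, h=17: θ=161° here. β=65.8, B=180.2. 17·(0.3651 − sin(2π·0.3651)/(2π)) = 4.1797 → s = 28.1797

28.1797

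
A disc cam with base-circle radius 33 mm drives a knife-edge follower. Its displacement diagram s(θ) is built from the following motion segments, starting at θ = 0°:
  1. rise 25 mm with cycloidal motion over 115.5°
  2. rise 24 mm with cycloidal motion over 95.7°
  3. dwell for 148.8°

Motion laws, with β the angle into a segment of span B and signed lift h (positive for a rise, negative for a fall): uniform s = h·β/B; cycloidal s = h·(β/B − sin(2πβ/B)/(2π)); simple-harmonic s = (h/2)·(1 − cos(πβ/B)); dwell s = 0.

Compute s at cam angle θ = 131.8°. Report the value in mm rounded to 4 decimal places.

seg 1 [0°–115.5°] cycloidal, h=25: full span → s += 25 → s = 25.0000
seg 2 [115.5°–211.2°] cycloidal, h=24: θ=131.8° here. β=16.3, B=95.7. 24·(0.1703 − sin(2π·0.1703)/(2π)) = 0.7368 → s = 25.7368

25.7368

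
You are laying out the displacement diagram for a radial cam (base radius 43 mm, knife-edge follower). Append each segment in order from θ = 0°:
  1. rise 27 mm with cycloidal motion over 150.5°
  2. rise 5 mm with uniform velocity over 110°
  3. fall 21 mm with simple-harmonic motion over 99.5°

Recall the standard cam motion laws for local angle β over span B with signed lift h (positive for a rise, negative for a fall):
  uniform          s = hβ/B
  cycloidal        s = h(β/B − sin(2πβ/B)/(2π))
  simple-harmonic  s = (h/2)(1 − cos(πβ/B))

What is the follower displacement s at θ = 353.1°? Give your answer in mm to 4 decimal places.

seg 1 [0°–150.5°] cycloidal, h=27: full span → s += 27 → s = 27.0000
seg 2 [150.5°–260.5°] uniform, h=5: full span → s += 5 → s = 32.0000
seg 3 [260.5°–360°] simple-harmonic, h=-21: θ=353.1° here. β=92.6, B=99.5. -21/2·(1 − cos(π·0.9307)) = -20.7518 → s = 11.2482

11.2482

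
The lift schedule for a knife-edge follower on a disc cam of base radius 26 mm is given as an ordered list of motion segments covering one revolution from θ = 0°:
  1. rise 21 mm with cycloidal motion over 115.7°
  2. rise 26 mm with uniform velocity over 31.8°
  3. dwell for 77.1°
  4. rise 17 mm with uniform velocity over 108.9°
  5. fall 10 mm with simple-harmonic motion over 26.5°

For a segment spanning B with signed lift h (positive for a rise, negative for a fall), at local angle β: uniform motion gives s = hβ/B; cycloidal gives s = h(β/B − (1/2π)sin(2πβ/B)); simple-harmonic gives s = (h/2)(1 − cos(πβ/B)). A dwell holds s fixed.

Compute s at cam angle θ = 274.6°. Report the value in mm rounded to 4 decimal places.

seg 1 [0°–115.7°] cycloidal, h=21: full span → s += 21 → s = 21.0000
seg 2 [115.7°–147.5°] uniform, h=26: full span → s += 26 → s = 47.0000
seg 3 [147.5°–224.6°] dwell: s stays 47.0000
seg 4 [224.6°–333.5°] uniform, h=17: θ=274.6° here. β=50, B=108.9. 17·50/108.9 = 7.8053 → s = 54.8053

54.8053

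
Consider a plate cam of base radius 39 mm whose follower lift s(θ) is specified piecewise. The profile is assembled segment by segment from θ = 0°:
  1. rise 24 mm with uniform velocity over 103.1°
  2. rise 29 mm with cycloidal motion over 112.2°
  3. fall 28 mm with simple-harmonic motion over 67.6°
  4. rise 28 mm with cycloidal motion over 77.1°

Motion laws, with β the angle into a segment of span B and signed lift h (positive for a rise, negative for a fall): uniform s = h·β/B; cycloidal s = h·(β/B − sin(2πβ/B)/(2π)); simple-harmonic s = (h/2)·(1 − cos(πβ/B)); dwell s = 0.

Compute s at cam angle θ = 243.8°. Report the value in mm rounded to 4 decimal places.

seg 1 [0°–103.1°] uniform, h=24: full span → s += 24 → s = 24.0000
seg 2 [103.1°–215.3°] cycloidal, h=29: full span → s += 29 → s = 53.0000
seg 3 [215.3°–282.9°] simple-harmonic, h=-28: θ=243.8° here. β=28.5, B=67.6. -28/2·(1 − cos(π·0.4216)) = -10.5864 → s = 42.4136

42.4136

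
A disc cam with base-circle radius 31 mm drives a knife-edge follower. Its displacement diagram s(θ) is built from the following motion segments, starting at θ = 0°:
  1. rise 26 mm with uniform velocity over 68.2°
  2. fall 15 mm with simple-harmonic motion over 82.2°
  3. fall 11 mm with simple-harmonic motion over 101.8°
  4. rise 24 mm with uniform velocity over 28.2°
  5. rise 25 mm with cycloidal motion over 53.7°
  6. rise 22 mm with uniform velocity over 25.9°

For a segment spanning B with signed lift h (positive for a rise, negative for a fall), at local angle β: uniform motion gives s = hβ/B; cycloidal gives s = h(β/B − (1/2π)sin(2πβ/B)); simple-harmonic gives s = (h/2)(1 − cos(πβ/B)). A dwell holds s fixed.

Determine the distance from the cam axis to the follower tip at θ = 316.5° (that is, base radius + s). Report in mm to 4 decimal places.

seg 1 [0°–68.2°] uniform, h=26: full span → s += 26 → s = 26.0000
seg 2 [68.2°–150.4°] simple-harmonic, h=-15: full span → s += -15 → s = 11.0000
seg 3 [150.4°–252.2°] simple-harmonic, h=-11: full span → s += -11 → s = 0.0000
seg 4 [252.2°–280.4°] uniform, h=24: full span → s += 24 → s = 24.0000
seg 5 [280.4°–334.1°] cycloidal, h=25: θ=316.5° here. β=36.1, B=53.7. 25·(0.6723 − sin(2π·0.6723)/(2π)) = 20.3198 → s = 44.3198
radial distance = base radius + s = 31 + 44.3198 = 75.3198

75.3198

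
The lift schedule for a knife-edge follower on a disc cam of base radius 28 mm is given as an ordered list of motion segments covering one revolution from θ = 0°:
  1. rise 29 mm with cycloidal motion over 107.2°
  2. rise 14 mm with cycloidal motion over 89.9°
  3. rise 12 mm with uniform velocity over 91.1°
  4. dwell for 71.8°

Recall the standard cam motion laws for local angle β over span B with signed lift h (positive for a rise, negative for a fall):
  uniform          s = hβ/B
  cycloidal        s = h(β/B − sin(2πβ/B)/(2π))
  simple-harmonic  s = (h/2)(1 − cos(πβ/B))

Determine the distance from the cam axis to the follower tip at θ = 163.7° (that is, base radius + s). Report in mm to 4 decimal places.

seg 1 [0°–107.2°] cycloidal, h=29: full span → s += 29 → s = 29.0000
seg 2 [107.2°–197.1°] cycloidal, h=14: θ=163.7° here. β=56.5, B=89.9. 14·(0.6285 − sin(2π·0.6285)/(2π)) = 10.4083 → s = 39.4083
radial distance = base radius + s = 28 + 39.4083 = 67.4083

67.4083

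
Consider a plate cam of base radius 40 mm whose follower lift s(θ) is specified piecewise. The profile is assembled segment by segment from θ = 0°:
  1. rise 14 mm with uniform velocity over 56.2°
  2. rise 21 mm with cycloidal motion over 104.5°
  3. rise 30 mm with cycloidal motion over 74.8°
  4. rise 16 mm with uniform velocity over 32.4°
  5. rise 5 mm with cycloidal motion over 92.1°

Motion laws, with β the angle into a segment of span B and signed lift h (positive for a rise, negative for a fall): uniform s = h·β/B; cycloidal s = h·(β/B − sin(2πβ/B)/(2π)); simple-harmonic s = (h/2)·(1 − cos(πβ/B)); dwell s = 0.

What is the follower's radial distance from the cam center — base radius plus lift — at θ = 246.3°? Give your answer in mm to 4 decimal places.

seg 1 [0°–56.2°] uniform, h=14: full span → s += 14 → s = 14.0000
seg 2 [56.2°–160.7°] cycloidal, h=21: full span → s += 21 → s = 35.0000
seg 3 [160.7°–235.5°] cycloidal, h=30: full span → s += 30 → s = 65.0000
seg 4 [235.5°–267.9°] uniform, h=16: θ=246.3° here. β=10.8, B=32.4. 16·10.8/32.4 = 5.3333 → s = 70.3333
radial distance = base radius + s = 40 + 70.3333 = 110.3333

110.3333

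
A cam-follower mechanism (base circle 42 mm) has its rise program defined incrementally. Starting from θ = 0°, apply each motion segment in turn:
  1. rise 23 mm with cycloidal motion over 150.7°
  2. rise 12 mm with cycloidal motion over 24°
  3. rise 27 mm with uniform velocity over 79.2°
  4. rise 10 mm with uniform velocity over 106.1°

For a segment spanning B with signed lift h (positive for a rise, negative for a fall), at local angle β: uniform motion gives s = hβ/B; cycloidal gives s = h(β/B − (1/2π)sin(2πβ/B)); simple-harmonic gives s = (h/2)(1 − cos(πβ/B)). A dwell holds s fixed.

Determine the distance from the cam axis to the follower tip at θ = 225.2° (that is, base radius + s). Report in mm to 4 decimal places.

seg 1 [0°–150.7°] cycloidal, h=23: full span → s += 23 → s = 23.0000
seg 2 [150.7°–174.7°] cycloidal, h=12: full span → s += 12 → s = 35.0000
seg 3 [174.7°–253.9°] uniform, h=27: θ=225.2° here. β=50.5, B=79.2. 27·50.5/79.2 = 17.2159 → s = 52.2159
radial distance = base radius + s = 42 + 52.2159 = 94.2159

94.2159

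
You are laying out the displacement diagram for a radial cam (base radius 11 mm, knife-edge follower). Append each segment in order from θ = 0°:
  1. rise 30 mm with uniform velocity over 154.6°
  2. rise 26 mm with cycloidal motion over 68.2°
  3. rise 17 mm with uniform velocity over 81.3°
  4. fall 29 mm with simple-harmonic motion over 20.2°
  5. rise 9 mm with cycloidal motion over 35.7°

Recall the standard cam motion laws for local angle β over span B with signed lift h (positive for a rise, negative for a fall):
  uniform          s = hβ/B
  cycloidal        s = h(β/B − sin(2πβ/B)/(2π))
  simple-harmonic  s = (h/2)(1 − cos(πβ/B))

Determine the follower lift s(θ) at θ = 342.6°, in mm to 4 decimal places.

seg 1 [0°–154.6°] uniform, h=30: full span → s += 30 → s = 30.0000
seg 2 [154.6°–222.8°] cycloidal, h=26: full span → s += 26 → s = 56.0000
seg 3 [222.8°–304.1°] uniform, h=17: full span → s += 17 → s = 73.0000
seg 4 [304.1°–324.3°] simple-harmonic, h=-29: full span → s += -29 → s = 44.0000
seg 5 [324.3°–360°] cycloidal, h=9: θ=342.6° here. β=18.3, B=35.7. 9·(0.5126 − sin(2π·0.5126)/(2π)) = 4.7268 → s = 48.7268

48.7268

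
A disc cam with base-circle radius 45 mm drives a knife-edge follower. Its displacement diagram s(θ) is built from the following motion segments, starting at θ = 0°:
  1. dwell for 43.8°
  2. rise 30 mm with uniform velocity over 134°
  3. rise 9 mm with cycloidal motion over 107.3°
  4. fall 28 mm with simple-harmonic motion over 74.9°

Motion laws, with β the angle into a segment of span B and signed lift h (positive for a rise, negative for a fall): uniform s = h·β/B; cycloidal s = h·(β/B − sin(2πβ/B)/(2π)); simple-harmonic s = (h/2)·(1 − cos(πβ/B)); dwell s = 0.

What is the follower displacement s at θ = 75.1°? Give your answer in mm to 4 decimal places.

seg 1 [0°–43.8°] dwell: s stays 0.0000
seg 2 [43.8°–177.8°] uniform, h=30: θ=75.1° here. β=31.3, B=134. 30·31.3/134 = 7.0075 → s = 7.0075

7.0075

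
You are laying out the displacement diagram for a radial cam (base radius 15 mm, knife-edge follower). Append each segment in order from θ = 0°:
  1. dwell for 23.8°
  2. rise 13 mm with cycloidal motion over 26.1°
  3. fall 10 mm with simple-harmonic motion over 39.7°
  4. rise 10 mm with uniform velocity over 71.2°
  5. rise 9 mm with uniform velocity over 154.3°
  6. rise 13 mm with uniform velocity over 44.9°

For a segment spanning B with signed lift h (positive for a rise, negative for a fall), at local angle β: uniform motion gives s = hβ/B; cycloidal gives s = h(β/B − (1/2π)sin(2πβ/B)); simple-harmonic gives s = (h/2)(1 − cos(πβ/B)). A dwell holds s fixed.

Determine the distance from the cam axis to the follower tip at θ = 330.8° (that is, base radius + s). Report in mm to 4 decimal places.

seg 1 [0°–23.8°] dwell: s stays 0.0000
seg 2 [23.8°–49.9°] cycloidal, h=13: full span → s += 13 → s = 13.0000
seg 3 [49.9°–89.6°] simple-harmonic, h=-10: full span → s += -10 → s = 3.0000
seg 4 [89.6°–160.8°] uniform, h=10: full span → s += 10 → s = 13.0000
seg 5 [160.8°–315.1°] uniform, h=9: full span → s += 9 → s = 22.0000
seg 6 [315.1°–360°] uniform, h=13: θ=330.8° here. β=15.7, B=44.9. 13·15.7/44.9 = 4.5457 → s = 26.5457
radial distance = base radius + s = 15 + 26.5457 = 41.5457

41.5457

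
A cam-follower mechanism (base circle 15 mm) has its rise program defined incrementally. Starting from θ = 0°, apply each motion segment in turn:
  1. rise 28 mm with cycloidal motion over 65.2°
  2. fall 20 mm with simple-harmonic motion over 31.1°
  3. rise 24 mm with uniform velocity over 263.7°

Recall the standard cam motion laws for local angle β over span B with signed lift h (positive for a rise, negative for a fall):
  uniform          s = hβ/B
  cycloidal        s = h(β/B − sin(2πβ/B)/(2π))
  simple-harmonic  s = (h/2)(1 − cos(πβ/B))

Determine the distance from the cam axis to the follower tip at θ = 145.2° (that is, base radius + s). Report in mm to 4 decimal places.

seg 1 [0°–65.2°] cycloidal, h=28: full span → s += 28 → s = 28.0000
seg 2 [65.2°–96.3°] simple-harmonic, h=-20: full span → s += -20 → s = 8.0000
seg 3 [96.3°–360°] uniform, h=24: θ=145.2° here. β=48.9, B=263.7. 24·48.9/263.7 = 4.4505 → s = 12.4505
radial distance = base radius + s = 15 + 12.4505 = 27.4505

27.4505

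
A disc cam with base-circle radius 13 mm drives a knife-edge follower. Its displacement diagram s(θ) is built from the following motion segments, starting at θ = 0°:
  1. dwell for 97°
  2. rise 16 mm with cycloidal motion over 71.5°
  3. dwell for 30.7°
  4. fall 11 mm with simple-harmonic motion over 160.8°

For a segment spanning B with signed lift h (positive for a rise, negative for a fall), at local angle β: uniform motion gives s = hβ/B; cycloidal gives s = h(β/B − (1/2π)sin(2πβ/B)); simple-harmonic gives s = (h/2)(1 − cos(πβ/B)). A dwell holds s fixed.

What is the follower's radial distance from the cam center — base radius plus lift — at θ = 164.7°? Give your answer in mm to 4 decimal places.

seg 1 [0°–97°] dwell: s stays 0.0000
seg 2 [97°–168.5°] cycloidal, h=16: θ=164.7° here. β=67.7, B=71.5. 16·(0.9469 − sin(2π·0.9469)/(2π)) = 15.9843 → s = 15.9843
radial distance = base radius + s = 13 + 15.9843 = 28.9843

28.9843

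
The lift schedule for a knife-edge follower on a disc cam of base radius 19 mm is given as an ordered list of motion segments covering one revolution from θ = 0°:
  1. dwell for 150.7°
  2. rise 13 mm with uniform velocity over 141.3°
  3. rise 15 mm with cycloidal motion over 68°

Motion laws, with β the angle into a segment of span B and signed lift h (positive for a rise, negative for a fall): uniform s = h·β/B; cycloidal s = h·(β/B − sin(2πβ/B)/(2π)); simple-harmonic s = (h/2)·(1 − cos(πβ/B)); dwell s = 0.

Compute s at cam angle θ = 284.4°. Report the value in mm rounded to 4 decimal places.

seg 1 [0°–150.7°] dwell: s stays 0.0000
seg 2 [150.7°–292°] uniform, h=13: θ=284.4° here. β=133.7, B=141.3. 13·133.7/141.3 = 12.3008 → s = 12.3008

12.3008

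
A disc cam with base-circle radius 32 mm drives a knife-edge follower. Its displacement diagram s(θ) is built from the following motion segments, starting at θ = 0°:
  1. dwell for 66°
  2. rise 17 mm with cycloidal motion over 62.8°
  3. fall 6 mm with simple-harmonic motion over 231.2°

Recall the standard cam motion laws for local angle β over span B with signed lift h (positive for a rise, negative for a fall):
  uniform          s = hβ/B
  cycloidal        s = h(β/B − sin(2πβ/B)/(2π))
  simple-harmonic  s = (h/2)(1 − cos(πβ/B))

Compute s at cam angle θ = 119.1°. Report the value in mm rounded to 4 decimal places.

seg 1 [0°–66°] dwell: s stays 0.0000
seg 2 [66°–128.8°] cycloidal, h=17: θ=119.1° here. β=53.1, B=62.8. 17·(0.8455 − sin(2π·0.8455)/(2π)) = 16.6068 → s = 16.6068

16.6068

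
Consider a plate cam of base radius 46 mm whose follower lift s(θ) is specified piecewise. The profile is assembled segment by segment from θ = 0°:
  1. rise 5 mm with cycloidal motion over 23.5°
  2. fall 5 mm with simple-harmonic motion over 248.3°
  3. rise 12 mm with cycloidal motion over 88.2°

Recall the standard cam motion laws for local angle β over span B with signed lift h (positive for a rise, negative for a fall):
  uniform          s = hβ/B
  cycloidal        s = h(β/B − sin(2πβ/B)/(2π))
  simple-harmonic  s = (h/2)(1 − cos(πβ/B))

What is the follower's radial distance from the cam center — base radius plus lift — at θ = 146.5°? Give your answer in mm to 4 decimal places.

seg 1 [0°–23.5°] cycloidal, h=5: full span → s += 5 → s = 5.0000
seg 2 [23.5°–271.8°] simple-harmonic, h=-5: θ=146.5° here. β=123, B=248.3. -5/2·(1 − cos(π·0.4954)) = -2.4636 → s = 2.5364
radial distance = base radius + s = 46 + 2.5364 = 48.5364

48.5364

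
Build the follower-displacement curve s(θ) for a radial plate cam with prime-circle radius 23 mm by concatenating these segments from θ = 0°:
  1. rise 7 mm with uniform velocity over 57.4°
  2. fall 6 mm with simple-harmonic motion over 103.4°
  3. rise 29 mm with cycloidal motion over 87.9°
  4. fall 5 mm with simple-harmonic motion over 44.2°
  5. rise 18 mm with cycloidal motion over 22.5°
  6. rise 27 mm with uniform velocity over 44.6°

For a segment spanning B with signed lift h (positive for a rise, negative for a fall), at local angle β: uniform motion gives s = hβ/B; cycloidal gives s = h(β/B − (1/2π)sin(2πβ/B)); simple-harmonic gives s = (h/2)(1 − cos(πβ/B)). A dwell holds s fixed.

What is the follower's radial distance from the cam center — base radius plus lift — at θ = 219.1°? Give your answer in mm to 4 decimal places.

seg 1 [0°–57.4°] uniform, h=7: full span → s += 7 → s = 7.0000
seg 2 [57.4°–160.8°] simple-harmonic, h=-6: full span → s += -6 → s = 1.0000
seg 3 [160.8°–248.7°] cycloidal, h=29: θ=219.1° here. β=58.3, B=87.9. 29·(0.6633 − sin(2π·0.6633)/(2π)) = 23.1811 → s = 24.1811
radial distance = base radius + s = 23 + 24.1811 = 47.1811

47.1811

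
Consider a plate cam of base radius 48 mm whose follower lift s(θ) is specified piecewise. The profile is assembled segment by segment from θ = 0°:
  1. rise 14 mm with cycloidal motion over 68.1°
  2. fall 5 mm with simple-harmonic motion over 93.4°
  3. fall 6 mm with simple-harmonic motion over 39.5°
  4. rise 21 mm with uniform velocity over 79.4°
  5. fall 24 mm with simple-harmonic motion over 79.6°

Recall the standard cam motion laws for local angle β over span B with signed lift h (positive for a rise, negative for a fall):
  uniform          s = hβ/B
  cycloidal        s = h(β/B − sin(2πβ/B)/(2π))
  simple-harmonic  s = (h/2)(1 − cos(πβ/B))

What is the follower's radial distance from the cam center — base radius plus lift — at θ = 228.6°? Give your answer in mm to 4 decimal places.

seg 1 [0°–68.1°] cycloidal, h=14: full span → s += 14 → s = 14.0000
seg 2 [68.1°–161.5°] simple-harmonic, h=-5: full span → s += -5 → s = 9.0000
seg 3 [161.5°–201°] simple-harmonic, h=-6: full span → s += -6 → s = 3.0000
seg 4 [201°–280.4°] uniform, h=21: θ=228.6° here. β=27.6, B=79.4. 21·27.6/79.4 = 7.2997 → s = 10.2997
radial distance = base radius + s = 48 + 10.2997 = 58.2997

58.2997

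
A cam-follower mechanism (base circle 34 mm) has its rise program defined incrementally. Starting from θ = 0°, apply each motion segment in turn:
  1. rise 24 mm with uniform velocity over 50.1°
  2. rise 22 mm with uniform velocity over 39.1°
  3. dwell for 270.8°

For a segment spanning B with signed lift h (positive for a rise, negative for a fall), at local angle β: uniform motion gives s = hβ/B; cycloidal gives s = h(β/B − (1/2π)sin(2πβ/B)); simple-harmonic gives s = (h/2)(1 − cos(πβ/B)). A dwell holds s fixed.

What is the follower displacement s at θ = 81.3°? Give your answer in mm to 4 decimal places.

seg 1 [0°–50.1°] uniform, h=24: full span → s += 24 → s = 24.0000
seg 2 [50.1°–89.2°] uniform, h=22: θ=81.3° here. β=31.2, B=39.1. 22·31.2/39.1 = 17.5550 → s = 41.5550

41.5550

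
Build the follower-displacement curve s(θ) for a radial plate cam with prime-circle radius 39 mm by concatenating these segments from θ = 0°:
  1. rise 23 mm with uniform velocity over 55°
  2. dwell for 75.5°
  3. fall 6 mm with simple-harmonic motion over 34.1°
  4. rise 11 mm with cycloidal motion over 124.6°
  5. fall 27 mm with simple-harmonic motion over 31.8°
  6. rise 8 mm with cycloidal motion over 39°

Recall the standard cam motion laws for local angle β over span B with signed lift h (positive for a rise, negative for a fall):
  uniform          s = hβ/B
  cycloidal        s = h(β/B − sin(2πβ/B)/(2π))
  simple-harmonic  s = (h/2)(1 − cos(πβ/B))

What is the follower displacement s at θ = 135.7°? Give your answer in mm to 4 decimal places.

seg 1 [0°–55°] uniform, h=23: full span → s += 23 → s = 23.0000
seg 2 [55°–130.5°] dwell: s stays 23.0000
seg 3 [130.5°–164.6°] simple-harmonic, h=-6: θ=135.7° here. β=5.2, B=34.1. -6/2·(1 − cos(π·0.1525)) = -0.3377 → s = 22.6623

22.6623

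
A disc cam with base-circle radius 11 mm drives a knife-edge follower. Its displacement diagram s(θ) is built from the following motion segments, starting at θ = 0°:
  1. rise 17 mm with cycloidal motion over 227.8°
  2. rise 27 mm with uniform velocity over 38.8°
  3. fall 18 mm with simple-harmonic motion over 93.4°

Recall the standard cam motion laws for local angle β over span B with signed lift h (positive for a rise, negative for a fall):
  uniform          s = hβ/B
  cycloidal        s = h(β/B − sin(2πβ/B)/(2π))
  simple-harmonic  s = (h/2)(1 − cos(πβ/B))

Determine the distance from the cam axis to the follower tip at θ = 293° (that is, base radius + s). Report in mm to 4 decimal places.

seg 1 [0°–227.8°] cycloidal, h=17: full span → s += 17 → s = 17.0000
seg 2 [227.8°–266.6°] uniform, h=27: full span → s += 27 → s = 44.0000
seg 3 [266.6°–360°] simple-harmonic, h=-18: θ=293° here. β=26.4, B=93.4. -18/2·(1 − cos(π·0.2827)) = -3.3212 → s = 40.6788
radial distance = base radius + s = 11 + 40.6788 = 51.6788

51.6788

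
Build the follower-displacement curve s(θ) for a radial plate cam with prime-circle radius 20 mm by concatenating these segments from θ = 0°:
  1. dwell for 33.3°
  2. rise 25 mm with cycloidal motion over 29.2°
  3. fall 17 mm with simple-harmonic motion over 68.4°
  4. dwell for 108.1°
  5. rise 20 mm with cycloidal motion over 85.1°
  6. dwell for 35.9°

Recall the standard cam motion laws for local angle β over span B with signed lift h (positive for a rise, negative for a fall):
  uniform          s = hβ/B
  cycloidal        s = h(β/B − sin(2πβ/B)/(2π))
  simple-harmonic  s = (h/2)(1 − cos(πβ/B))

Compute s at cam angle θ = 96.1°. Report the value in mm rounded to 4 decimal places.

seg 1 [0°–33.3°] dwell: s stays 0.0000
seg 2 [33.3°–62.5°] cycloidal, h=25: full span → s += 25 → s = 25.0000
seg 3 [62.5°–130.9°] simple-harmonic, h=-17: θ=96.1° here. β=33.6, B=68.4. -17/2·(1 − cos(π·0.4912)) = -8.2658 → s = 16.7342

16.7342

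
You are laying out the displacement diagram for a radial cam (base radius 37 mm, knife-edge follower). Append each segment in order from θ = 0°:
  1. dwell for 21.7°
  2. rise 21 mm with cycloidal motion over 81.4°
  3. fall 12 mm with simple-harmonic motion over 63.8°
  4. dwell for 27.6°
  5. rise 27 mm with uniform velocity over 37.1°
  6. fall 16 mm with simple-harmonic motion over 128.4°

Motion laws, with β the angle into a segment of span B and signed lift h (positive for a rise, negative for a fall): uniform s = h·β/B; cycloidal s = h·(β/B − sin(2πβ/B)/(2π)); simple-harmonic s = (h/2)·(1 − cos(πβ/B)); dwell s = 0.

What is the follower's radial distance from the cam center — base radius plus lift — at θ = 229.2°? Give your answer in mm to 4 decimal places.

seg 1 [0°–21.7°] dwell: s stays 0.0000
seg 2 [21.7°–103.1°] cycloidal, h=21: full span → s += 21 → s = 21.0000
seg 3 [103.1°–166.9°] simple-harmonic, h=-12: full span → s += -12 → s = 9.0000
seg 4 [166.9°–194.5°] dwell: s stays 9.0000
seg 5 [194.5°–231.6°] uniform, h=27: θ=229.2° here. β=34.7, B=37.1. 27·34.7/37.1 = 25.2534 → s = 34.2534
radial distance = base radius + s = 37 + 34.2534 = 71.2534

71.2534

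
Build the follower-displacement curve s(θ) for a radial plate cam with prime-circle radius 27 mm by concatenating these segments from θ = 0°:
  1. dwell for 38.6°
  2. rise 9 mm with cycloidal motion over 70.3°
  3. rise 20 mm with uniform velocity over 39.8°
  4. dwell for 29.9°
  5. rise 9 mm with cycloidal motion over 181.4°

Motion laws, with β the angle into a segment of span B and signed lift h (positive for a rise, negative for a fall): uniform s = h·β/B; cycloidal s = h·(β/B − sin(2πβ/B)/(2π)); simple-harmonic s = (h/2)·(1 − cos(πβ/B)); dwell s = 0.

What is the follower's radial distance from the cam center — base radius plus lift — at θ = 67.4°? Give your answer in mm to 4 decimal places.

seg 1 [0°–38.6°] dwell: s stays 0.0000
seg 2 [38.6°–108.9°] cycloidal, h=9: θ=67.4° here. β=28.8, B=70.3. 9·(0.4097 − sin(2π·0.4097)/(2π)) = 2.9171 → s = 2.9171
radial distance = base radius + s = 27 + 2.9171 = 29.9171

29.9171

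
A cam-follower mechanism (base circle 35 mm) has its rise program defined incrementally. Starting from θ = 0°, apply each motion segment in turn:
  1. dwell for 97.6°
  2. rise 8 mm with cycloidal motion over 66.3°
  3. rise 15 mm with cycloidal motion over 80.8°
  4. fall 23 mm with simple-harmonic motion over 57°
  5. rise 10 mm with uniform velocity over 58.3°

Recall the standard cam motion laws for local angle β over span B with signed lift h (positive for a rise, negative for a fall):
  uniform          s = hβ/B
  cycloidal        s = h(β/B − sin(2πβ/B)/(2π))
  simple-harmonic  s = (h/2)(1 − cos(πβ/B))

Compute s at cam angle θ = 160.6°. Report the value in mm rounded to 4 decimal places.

seg 1 [0°–97.6°] dwell: s stays 0.0000
seg 2 [97.6°–163.9°] cycloidal, h=8: θ=160.6° here. β=63, B=66.3. 8·(0.9502 − sin(2π·0.9502)/(2π)) = 7.9935 → s = 7.9935

7.9935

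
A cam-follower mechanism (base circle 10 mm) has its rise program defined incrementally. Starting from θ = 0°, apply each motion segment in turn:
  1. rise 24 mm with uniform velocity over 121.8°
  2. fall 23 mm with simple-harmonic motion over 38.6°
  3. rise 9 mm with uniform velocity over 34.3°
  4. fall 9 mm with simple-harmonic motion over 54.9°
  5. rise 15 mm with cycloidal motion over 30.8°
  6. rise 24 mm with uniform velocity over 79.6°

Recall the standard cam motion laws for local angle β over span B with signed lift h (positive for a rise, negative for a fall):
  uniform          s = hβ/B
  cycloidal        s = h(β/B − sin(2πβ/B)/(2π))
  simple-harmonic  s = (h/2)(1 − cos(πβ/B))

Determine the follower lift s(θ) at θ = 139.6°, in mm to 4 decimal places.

seg 1 [0°–121.8°] uniform, h=24: full span → s += 24 → s = 24.0000
seg 2 [121.8°–160.4°] simple-harmonic, h=-23: θ=139.6° here. β=17.8, B=38.6. -23/2·(1 − cos(π·0.4611)) = -10.0995 → s = 13.9005

13.9005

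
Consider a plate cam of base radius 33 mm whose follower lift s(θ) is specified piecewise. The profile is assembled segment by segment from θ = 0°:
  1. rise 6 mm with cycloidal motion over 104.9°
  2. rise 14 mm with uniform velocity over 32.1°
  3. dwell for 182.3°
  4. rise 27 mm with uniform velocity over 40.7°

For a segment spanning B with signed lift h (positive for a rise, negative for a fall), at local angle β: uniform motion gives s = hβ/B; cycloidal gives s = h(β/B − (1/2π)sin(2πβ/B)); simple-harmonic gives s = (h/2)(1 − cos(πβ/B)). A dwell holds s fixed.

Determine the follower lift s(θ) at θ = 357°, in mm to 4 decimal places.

seg 1 [0°–104.9°] cycloidal, h=6: full span → s += 6 → s = 6.0000
seg 2 [104.9°–137°] uniform, h=14: full span → s += 14 → s = 20.0000
seg 3 [137°–319.3°] dwell: s stays 20.0000
seg 4 [319.3°–360°] uniform, h=27: θ=357° here. β=37.7, B=40.7. 27·37.7/40.7 = 25.0098 → s = 45.0098

45.0098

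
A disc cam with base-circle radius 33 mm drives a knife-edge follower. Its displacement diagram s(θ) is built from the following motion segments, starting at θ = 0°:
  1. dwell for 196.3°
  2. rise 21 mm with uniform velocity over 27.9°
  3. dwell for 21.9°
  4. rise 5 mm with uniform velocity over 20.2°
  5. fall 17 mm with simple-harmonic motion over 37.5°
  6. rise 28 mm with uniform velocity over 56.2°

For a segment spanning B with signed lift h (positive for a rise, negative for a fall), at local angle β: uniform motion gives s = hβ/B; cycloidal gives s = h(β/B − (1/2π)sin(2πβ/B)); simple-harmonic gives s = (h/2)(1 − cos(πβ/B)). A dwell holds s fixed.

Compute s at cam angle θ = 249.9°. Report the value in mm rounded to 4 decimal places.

seg 1 [0°–196.3°] dwell: s stays 0.0000
seg 2 [196.3°–224.2°] uniform, h=21: full span → s += 21 → s = 21.0000
seg 3 [224.2°–246.1°] dwell: s stays 21.0000
seg 4 [246.1°–266.3°] uniform, h=5: θ=249.9° here. β=3.8, B=20.2. 5·3.8/20.2 = 0.9406 → s = 21.9406

21.9406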